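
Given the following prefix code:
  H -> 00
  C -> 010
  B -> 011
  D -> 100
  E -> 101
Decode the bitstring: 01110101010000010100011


Decoding step by step:
Bits 011 -> B
Bits 101 -> E
Bits 010 -> C
Bits 100 -> D
Bits 00 -> H
Bits 010 -> C
Bits 100 -> D
Bits 011 -> B


Decoded message: BECDHCDB


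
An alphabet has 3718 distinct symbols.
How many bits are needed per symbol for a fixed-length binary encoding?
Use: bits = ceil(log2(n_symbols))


log2(3718) = 11.8603
Bracket: 2^11 = 2048 < 3718 <= 2^12 = 4096
So ceil(log2(3718)) = 12

bits = ceil(log2(3718)) = ceil(11.8603) = 12 bits


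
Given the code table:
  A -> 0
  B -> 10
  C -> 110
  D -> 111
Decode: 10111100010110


Decoding:
10 -> B
111 -> D
10 -> B
0 -> A
0 -> A
10 -> B
110 -> C


Result: BDBAABC


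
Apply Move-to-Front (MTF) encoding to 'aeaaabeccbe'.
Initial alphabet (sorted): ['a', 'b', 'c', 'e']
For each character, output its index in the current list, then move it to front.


MTF encoding:
'a': index 0 in ['a', 'b', 'c', 'e'] -> ['a', 'b', 'c', 'e']
'e': index 3 in ['a', 'b', 'c', 'e'] -> ['e', 'a', 'b', 'c']
'a': index 1 in ['e', 'a', 'b', 'c'] -> ['a', 'e', 'b', 'c']
'a': index 0 in ['a', 'e', 'b', 'c'] -> ['a', 'e', 'b', 'c']
'a': index 0 in ['a', 'e', 'b', 'c'] -> ['a', 'e', 'b', 'c']
'b': index 2 in ['a', 'e', 'b', 'c'] -> ['b', 'a', 'e', 'c']
'e': index 2 in ['b', 'a', 'e', 'c'] -> ['e', 'b', 'a', 'c']
'c': index 3 in ['e', 'b', 'a', 'c'] -> ['c', 'e', 'b', 'a']
'c': index 0 in ['c', 'e', 'b', 'a'] -> ['c', 'e', 'b', 'a']
'b': index 2 in ['c', 'e', 'b', 'a'] -> ['b', 'c', 'e', 'a']
'e': index 2 in ['b', 'c', 'e', 'a'] -> ['e', 'b', 'c', 'a']


Output: [0, 3, 1, 0, 0, 2, 2, 3, 0, 2, 2]


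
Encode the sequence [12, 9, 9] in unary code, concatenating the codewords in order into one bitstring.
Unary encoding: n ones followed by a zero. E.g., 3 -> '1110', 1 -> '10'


Encode each number as n ones followed by a terminating 0:
  12 -> 1111111111110 (13 bits)
  9 -> 1111111110 (10 bits)
  9 -> 1111111110 (10 bits)
Total length = 13 + 10 + 10 = 33 bits.

Unary([12, 9, 9]) = 111111111111011111111101111111110 (33 bits)


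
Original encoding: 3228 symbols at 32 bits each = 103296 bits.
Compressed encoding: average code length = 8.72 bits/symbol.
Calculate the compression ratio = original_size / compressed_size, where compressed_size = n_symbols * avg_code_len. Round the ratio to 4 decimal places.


original_size = n_symbols * orig_bits = 3228 * 32 = 103296 bits
compressed_size = n_symbols * avg_code_len = 3228 * 8.72 = 28148.16 bits
ratio = original_size / compressed_size = 103296 / 28148.16 = 3.6697

Compression ratio = 3.6697


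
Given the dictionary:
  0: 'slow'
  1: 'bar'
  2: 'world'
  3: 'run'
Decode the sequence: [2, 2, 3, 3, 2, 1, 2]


Look up each index in the dictionary:
  2 -> 'world'
  2 -> 'world'
  3 -> 'run'
  3 -> 'run'
  2 -> 'world'
  1 -> 'bar'
  2 -> 'world'

Decoded: "world world run run world bar world"


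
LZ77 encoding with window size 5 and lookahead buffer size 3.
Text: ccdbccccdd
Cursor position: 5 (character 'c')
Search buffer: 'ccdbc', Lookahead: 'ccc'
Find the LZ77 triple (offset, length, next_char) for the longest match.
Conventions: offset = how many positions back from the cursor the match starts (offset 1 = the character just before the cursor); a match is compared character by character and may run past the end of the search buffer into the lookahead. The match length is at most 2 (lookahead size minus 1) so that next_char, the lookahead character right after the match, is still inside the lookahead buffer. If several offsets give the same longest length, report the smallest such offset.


Try each offset into the search buffer:
  offset=1 (pos 4, char 'c'): match length 2
  offset=2 (pos 3, char 'b'): match length 0
  offset=3 (pos 2, char 'd'): match length 0
  offset=4 (pos 1, char 'c'): match length 1
  offset=5 (pos 0, char 'c'): match length 2
Longest match has length 2, found at offsets 1, 5; take the smallest, offset 1.
next_char = character at position 5 + 2 = 7 -> 'c'

Best match: offset=1, length=2 (matching 'cc' starting at position 4)
LZ77 triple: (1, 2, 'c')


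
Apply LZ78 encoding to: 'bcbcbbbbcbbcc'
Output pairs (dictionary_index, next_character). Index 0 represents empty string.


LZ78 encoding steps:
Dictionary: {0: ''}
Step 1: w='' (idx 0), next='b' -> output (0, 'b'), add 'b' as idx 1
Step 2: w='' (idx 0), next='c' -> output (0, 'c'), add 'c' as idx 2
Step 3: w='b' (idx 1), next='c' -> output (1, 'c'), add 'bc' as idx 3
Step 4: w='b' (idx 1), next='b' -> output (1, 'b'), add 'bb' as idx 4
Step 5: w='bb' (idx 4), next='c' -> output (4, 'c'), add 'bbc' as idx 5
Step 6: w='bbc' (idx 5), next='c' -> output (5, 'c'), add 'bbcc' as idx 6


Encoded: [(0, 'b'), (0, 'c'), (1, 'c'), (1, 'b'), (4, 'c'), (5, 'c')]


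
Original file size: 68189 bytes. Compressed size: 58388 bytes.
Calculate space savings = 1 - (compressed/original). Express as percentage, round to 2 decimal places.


ratio = compressed/original = 58388/68189 = 0.856267
savings = 1 - ratio = 1 - 0.856267 = 0.143733
as a percentage: 0.143733 * 100 = 14.37%

Space savings = 1 - 58388/68189 = 14.37%


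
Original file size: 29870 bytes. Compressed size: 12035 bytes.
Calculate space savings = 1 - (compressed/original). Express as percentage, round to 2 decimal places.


ratio = compressed/original = 12035/29870 = 0.402913
savings = 1 - ratio = 1 - 0.402913 = 0.597087
as a percentage: 0.597087 * 100 = 59.71%

Space savings = 1 - 12035/29870 = 59.71%


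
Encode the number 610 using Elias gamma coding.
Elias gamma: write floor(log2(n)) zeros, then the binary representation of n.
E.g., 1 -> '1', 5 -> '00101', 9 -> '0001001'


num_bits = floor(log2(610)) + 1 = 10
leading_zeros = num_bits - 1 = 9
binary(610) = 1001100010

Elias gamma(610) = '000000000' + '1001100010' = 0000000001001100010 (19 bits)


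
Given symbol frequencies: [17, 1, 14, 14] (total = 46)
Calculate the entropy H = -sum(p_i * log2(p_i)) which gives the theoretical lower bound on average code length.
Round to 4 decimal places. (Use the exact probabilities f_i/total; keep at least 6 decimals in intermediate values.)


Per-symbol terms -p_i * log2(p_i) with p_i = f_i/46:
  p = 17/46 = 0.369565: log2(p) = -1.436099, -p*log2(p) = 0.530732
  p = 1/46 = 0.021739: log2(p) = -5.523562, -p*log2(p) = 0.120077
  p = 14/46 = 0.304348: log2(p) = -1.716207, -p*log2(p) = 0.522324
  p = 14/46 = 0.304348: log2(p) = -1.716207, -p*log2(p) = 0.522324
H = 0.530732 + 0.120077 + 0.522324 + 0.522324 = 1.695457

H = 1.6955 bits/symbol


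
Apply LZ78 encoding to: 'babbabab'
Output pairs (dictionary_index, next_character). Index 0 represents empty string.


LZ78 encoding steps:
Dictionary: {0: ''}
Step 1: w='' (idx 0), next='b' -> output (0, 'b'), add 'b' as idx 1
Step 2: w='' (idx 0), next='a' -> output (0, 'a'), add 'a' as idx 2
Step 3: w='b' (idx 1), next='b' -> output (1, 'b'), add 'bb' as idx 3
Step 4: w='a' (idx 2), next='b' -> output (2, 'b'), add 'ab' as idx 4
Step 5: w='ab' (idx 4), end of input -> output (4, '')


Encoded: [(0, 'b'), (0, 'a'), (1, 'b'), (2, 'b'), (4, '')]


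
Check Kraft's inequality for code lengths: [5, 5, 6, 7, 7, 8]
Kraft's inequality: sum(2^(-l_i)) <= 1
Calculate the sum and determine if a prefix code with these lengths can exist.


Sum = 2^(-5) + 2^(-5) + 2^(-6) + 2^(-7) + 2^(-7) + 2^(-8)
    = 0.03125 + 0.03125 + 0.015625 + 0.0078125 + 0.0078125 + 0.00390625
    = 25/256 = 0.09765625
Since 0.09765625 <= 1, Kraft's inequality IS satisfied.
A prefix code with these lengths CAN exist.

Kraft sum = 0.09765625. Satisfied.


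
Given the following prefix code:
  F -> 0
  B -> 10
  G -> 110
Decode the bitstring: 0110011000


Decoding step by step:
Bits 0 -> F
Bits 110 -> G
Bits 0 -> F
Bits 110 -> G
Bits 0 -> F
Bits 0 -> F


Decoded message: FGFGFF


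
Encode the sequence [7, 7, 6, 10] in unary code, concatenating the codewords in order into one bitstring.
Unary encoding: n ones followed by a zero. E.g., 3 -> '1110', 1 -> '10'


Encode each number as n ones followed by a terminating 0:
  7 -> 11111110 (8 bits)
  7 -> 11111110 (8 bits)
  6 -> 1111110 (7 bits)
  10 -> 11111111110 (11 bits)
Total length = 8 + 8 + 7 + 11 = 34 bits.

Unary([7, 7, 6, 10]) = 1111111011111110111111011111111110 (34 bits)


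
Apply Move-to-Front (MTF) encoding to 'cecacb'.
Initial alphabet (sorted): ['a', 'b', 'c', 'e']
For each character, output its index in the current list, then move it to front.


MTF encoding:
'c': index 2 in ['a', 'b', 'c', 'e'] -> ['c', 'a', 'b', 'e']
'e': index 3 in ['c', 'a', 'b', 'e'] -> ['e', 'c', 'a', 'b']
'c': index 1 in ['e', 'c', 'a', 'b'] -> ['c', 'e', 'a', 'b']
'a': index 2 in ['c', 'e', 'a', 'b'] -> ['a', 'c', 'e', 'b']
'c': index 1 in ['a', 'c', 'e', 'b'] -> ['c', 'a', 'e', 'b']
'b': index 3 in ['c', 'a', 'e', 'b'] -> ['b', 'c', 'a', 'e']


Output: [2, 3, 1, 2, 1, 3]


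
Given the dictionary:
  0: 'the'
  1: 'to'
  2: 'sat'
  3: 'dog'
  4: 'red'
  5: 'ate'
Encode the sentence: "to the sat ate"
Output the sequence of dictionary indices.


Look up each word in the dictionary:
  'to' -> 1
  'the' -> 0
  'sat' -> 2
  'ate' -> 5

Encoded: [1, 0, 2, 5]


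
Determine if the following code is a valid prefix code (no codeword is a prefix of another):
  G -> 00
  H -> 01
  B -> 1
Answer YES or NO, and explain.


Checking each pair (does one codeword prefix another?):
  G='00' vs H='01': no prefix
  G='00' vs B='1': no prefix
  H='01' vs G='00': no prefix
  H='01' vs B='1': no prefix
  B='1' vs G='00': no prefix
  B='1' vs H='01': no prefix
No violation found over all pairs.

YES -- this is a valid prefix code. No codeword is a prefix of any other codeword.


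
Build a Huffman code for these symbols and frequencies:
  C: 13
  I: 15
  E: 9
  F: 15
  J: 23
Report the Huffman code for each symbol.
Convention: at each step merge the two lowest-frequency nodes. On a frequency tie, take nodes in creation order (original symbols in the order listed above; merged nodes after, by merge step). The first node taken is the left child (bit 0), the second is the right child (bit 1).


Huffman tree construction:
Step 1: Merge E(9) + C(13) = 22
Step 2: Merge I(15) + F(15) = 30
Step 3: Merge (E+C)(22) + J(23) = 45
Step 4: Merge (I+F)(30) + ((E+C)+J)(45) = 75
Read each symbol's code off the tree from the root (left child = 0, right child = 1).

Codes:
  C: 101 (length 3)
  I: 00 (length 2)
  E: 100 (length 3)
  F: 01 (length 2)
  J: 11 (length 2)
Average code length: 172/75 = 2.2933 bits/symbol


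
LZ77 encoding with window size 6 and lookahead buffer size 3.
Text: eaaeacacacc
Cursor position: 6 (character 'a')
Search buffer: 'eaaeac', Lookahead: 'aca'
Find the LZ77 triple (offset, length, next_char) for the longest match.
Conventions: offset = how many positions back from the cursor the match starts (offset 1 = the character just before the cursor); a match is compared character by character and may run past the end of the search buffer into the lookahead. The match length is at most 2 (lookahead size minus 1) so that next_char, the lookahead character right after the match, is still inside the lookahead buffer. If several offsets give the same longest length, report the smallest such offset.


Try each offset into the search buffer:
  offset=1 (pos 5, char 'c'): match length 0
  offset=2 (pos 4, char 'a'): match length 2
  offset=3 (pos 3, char 'e'): match length 0
  offset=4 (pos 2, char 'a'): match length 1
  offset=5 (pos 1, char 'a'): match length 1
  offset=6 (pos 0, char 'e'): match length 0
Longest match has length 2 at offset 2.
next_char = character at position 6 + 2 = 8 -> 'a'

Best match: offset=2, length=2 (matching 'ac' starting at position 4)
LZ77 triple: (2, 2, 'a')


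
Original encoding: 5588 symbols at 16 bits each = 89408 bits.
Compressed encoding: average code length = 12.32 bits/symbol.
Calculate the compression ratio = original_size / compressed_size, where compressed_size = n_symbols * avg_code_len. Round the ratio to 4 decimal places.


original_size = n_symbols * orig_bits = 5588 * 16 = 89408 bits
compressed_size = n_symbols * avg_code_len = 5588 * 12.32 = 68844.16 bits
ratio = original_size / compressed_size = 89408 / 68844.16 = 1.2987

Compression ratio = 1.2987


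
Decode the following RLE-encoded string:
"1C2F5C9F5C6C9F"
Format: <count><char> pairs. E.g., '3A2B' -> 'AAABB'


Expanding each <count><char> pair:
  1C -> 'C'
  2F -> 'FF'
  5C -> 'CCCCC'
  9F -> 'FFFFFFFFF'
  5C -> 'CCCCC'
  6C -> 'CCCCCC'
  9F -> 'FFFFFFFFF'

Decoded = CFFCCCCCFFFFFFFFFCCCCCCCCCCCFFFFFFFFF


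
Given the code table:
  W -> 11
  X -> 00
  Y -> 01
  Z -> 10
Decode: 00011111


Decoding:
00 -> X
01 -> Y
11 -> W
11 -> W


Result: XYWW


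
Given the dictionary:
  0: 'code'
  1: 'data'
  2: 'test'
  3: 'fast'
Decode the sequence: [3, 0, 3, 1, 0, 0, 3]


Look up each index in the dictionary:
  3 -> 'fast'
  0 -> 'code'
  3 -> 'fast'
  1 -> 'data'
  0 -> 'code'
  0 -> 'code'
  3 -> 'fast'

Decoded: "fast code fast data code code fast"


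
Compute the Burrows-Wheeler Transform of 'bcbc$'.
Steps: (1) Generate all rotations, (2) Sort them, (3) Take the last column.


Rotations (sorted):
  0: $bcbc -> last char: c
  1: bc$bc -> last char: c
  2: bcbc$ -> last char: $
  3: c$bcb -> last char: b
  4: cbc$b -> last char: b


BWT = cc$bb


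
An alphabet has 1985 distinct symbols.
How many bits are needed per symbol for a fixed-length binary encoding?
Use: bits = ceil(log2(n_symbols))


log2(1985) = 10.9549
Bracket: 2^10 = 1024 < 1985 <= 2^11 = 2048
So ceil(log2(1985)) = 11

bits = ceil(log2(1985)) = ceil(10.9549) = 11 bits


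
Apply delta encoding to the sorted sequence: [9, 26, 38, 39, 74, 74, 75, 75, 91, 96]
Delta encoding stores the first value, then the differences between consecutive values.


First value: 9
Deltas:
  26 - 9 = 17
  38 - 26 = 12
  39 - 38 = 1
  74 - 39 = 35
  74 - 74 = 0
  75 - 74 = 1
  75 - 75 = 0
  91 - 75 = 16
  96 - 91 = 5


Delta encoded: [9, 17, 12, 1, 35, 0, 1, 0, 16, 5]


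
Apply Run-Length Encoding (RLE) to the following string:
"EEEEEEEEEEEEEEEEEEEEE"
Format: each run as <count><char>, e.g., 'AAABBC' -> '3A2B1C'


Scanning runs left to right:
  i=0: run of 'E' x 21 -> '21E'

RLE = 21E


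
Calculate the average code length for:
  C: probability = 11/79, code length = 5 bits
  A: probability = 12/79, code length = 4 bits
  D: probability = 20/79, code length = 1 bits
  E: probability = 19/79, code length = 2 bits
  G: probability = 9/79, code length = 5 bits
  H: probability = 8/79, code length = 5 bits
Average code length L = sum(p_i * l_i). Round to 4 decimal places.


Weighted contributions p_i * l_i:
  C: (11/79) * 5 = 55/79
  A: (12/79) * 4 = 48/79
  D: (20/79) * 1 = 20/79
  E: (19/79) * 2 = 38/79
  G: (9/79) * 5 = 45/79
  H: (8/79) * 5 = 40/79
Sum = (55 + 48 + 20 + 38 + 45 + 40)/79 = 246/79

L = 246/79 = 3.1139 bits/symbol


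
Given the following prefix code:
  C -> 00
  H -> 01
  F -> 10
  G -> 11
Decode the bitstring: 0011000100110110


Decoding step by step:
Bits 00 -> C
Bits 11 -> G
Bits 00 -> C
Bits 01 -> H
Bits 00 -> C
Bits 11 -> G
Bits 01 -> H
Bits 10 -> F


Decoded message: CGCHCGHF


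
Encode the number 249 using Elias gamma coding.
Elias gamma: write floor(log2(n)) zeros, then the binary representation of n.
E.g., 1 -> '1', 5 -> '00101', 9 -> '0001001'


num_bits = floor(log2(249)) + 1 = 8
leading_zeros = num_bits - 1 = 7
binary(249) = 11111001

Elias gamma(249) = '0000000' + '11111001' = 000000011111001 (15 bits)


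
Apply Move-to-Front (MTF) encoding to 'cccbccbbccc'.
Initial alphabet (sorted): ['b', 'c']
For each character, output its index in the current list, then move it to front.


MTF encoding:
'c': index 1 in ['b', 'c'] -> ['c', 'b']
'c': index 0 in ['c', 'b'] -> ['c', 'b']
'c': index 0 in ['c', 'b'] -> ['c', 'b']
'b': index 1 in ['c', 'b'] -> ['b', 'c']
'c': index 1 in ['b', 'c'] -> ['c', 'b']
'c': index 0 in ['c', 'b'] -> ['c', 'b']
'b': index 1 in ['c', 'b'] -> ['b', 'c']
'b': index 0 in ['b', 'c'] -> ['b', 'c']
'c': index 1 in ['b', 'c'] -> ['c', 'b']
'c': index 0 in ['c', 'b'] -> ['c', 'b']
'c': index 0 in ['c', 'b'] -> ['c', 'b']


Output: [1, 0, 0, 1, 1, 0, 1, 0, 1, 0, 0]


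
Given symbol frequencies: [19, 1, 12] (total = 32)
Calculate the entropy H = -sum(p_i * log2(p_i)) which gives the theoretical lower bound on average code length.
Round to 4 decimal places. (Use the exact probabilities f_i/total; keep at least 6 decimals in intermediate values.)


Per-symbol terms -p_i * log2(p_i) with p_i = f_i/32:
  p = 19/32 = 0.593750: log2(p) = -0.752072, -p*log2(p) = 0.446543
  p = 1/32 = 0.031250: log2(p) = -5.000000, -p*log2(p) = 0.156250
  p = 12/32 = 0.375000: log2(p) = -1.415037, -p*log2(p) = 0.530639
H = 0.446543 + 0.156250 + 0.530639 = 1.133432

H = 1.1334 bits/symbol


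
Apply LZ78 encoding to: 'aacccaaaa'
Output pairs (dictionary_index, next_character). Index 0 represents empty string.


LZ78 encoding steps:
Dictionary: {0: ''}
Step 1: w='' (idx 0), next='a' -> output (0, 'a'), add 'a' as idx 1
Step 2: w='a' (idx 1), next='c' -> output (1, 'c'), add 'ac' as idx 2
Step 3: w='' (idx 0), next='c' -> output (0, 'c'), add 'c' as idx 3
Step 4: w='c' (idx 3), next='a' -> output (3, 'a'), add 'ca' as idx 4
Step 5: w='a' (idx 1), next='a' -> output (1, 'a'), add 'aa' as idx 5
Step 6: w='a' (idx 1), end of input -> output (1, '')


Encoded: [(0, 'a'), (1, 'c'), (0, 'c'), (3, 'a'), (1, 'a'), (1, '')]


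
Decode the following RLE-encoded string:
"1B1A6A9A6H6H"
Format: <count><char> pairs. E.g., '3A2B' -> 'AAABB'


Expanding each <count><char> pair:
  1B -> 'B'
  1A -> 'A'
  6A -> 'AAAAAA'
  9A -> 'AAAAAAAAA'
  6H -> 'HHHHHH'
  6H -> 'HHHHHH'

Decoded = BAAAAAAAAAAAAAAAAHHHHHHHHHHHH


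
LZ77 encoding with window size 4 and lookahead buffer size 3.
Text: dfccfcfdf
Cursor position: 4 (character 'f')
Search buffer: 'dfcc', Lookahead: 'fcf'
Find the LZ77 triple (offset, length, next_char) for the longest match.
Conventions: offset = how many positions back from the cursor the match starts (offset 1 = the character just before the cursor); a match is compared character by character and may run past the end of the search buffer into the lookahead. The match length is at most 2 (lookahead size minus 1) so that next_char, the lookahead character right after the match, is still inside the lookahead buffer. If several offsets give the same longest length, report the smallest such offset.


Try each offset into the search buffer:
  offset=1 (pos 3, char 'c'): match length 0
  offset=2 (pos 2, char 'c'): match length 0
  offset=3 (pos 1, char 'f'): match length 2
  offset=4 (pos 0, char 'd'): match length 0
Longest match has length 2 at offset 3.
next_char = character at position 4 + 2 = 6 -> 'f'

Best match: offset=3, length=2 (matching 'fc' starting at position 1)
LZ77 triple: (3, 2, 'f')


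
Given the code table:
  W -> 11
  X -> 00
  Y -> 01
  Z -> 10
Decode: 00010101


Decoding:
00 -> X
01 -> Y
01 -> Y
01 -> Y


Result: XYYY


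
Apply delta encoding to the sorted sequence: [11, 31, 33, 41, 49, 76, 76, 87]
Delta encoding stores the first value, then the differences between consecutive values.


First value: 11
Deltas:
  31 - 11 = 20
  33 - 31 = 2
  41 - 33 = 8
  49 - 41 = 8
  76 - 49 = 27
  76 - 76 = 0
  87 - 76 = 11


Delta encoded: [11, 20, 2, 8, 8, 27, 0, 11]


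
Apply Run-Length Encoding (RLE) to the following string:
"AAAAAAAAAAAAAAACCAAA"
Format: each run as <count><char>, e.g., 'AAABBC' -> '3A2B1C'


Scanning runs left to right:
  i=0: run of 'A' x 15 -> '15A'
  i=15: run of 'C' x 2 -> '2C'
  i=17: run of 'A' x 3 -> '3A'

RLE = 15A2C3A


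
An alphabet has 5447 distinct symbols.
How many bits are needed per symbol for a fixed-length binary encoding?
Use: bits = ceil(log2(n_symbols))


log2(5447) = 12.4112
Bracket: 2^12 = 4096 < 5447 <= 2^13 = 8192
So ceil(log2(5447)) = 13

bits = ceil(log2(5447)) = ceil(12.4112) = 13 bits


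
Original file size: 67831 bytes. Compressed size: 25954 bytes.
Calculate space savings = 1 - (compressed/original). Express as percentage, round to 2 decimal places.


ratio = compressed/original = 25954/67831 = 0.382627
savings = 1 - ratio = 1 - 0.382627 = 0.617373
as a percentage: 0.617373 * 100 = 61.74%

Space savings = 1 - 25954/67831 = 61.74%


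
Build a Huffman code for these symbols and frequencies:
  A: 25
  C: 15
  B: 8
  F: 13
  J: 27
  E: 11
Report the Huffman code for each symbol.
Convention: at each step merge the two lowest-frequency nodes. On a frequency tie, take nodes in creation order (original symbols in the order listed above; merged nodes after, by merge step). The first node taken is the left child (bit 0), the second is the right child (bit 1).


Huffman tree construction:
Step 1: Merge B(8) + E(11) = 19
Step 2: Merge F(13) + C(15) = 28
Step 3: Merge (B+E)(19) + A(25) = 44
Step 4: Merge J(27) + (F+C)(28) = 55
Step 5: Merge ((B+E)+A)(44) + (J+(F+C))(55) = 99
Read each symbol's code off the tree from the root (left child = 0, right child = 1).

Codes:
  A: 01 (length 2)
  C: 111 (length 3)
  B: 000 (length 3)
  F: 110 (length 3)
  J: 10 (length 2)
  E: 001 (length 3)
Average code length: 245/99 = 2.4747 bits/symbol


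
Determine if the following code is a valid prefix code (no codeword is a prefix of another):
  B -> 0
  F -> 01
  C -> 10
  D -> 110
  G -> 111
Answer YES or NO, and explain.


Checking each pair (does one codeword prefix another?):
  B='0' vs F='01': prefix -- VIOLATION

NO -- this is NOT a valid prefix code. B (0) is a prefix of F (01).


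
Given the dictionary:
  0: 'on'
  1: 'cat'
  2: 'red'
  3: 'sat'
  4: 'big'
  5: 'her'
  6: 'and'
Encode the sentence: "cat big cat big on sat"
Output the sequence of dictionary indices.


Look up each word in the dictionary:
  'cat' -> 1
  'big' -> 4
  'cat' -> 1
  'big' -> 4
  'on' -> 0
  'sat' -> 3

Encoded: [1, 4, 1, 4, 0, 3]


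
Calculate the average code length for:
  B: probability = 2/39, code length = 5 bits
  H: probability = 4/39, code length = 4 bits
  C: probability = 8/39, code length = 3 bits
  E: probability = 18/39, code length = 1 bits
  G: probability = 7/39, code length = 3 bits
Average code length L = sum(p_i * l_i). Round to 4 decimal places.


Weighted contributions p_i * l_i:
  B: (2/39) * 5 = 10/39
  H: (4/39) * 4 = 16/39
  C: (8/39) * 3 = 24/39
  E: (18/39) * 1 = 18/39
  G: (7/39) * 3 = 21/39
Sum = (10 + 16 + 24 + 18 + 21)/39 = 89/39

L = 89/39 = 2.2821 bits/symbol


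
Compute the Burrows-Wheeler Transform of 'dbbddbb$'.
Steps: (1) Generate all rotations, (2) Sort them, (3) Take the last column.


Rotations (sorted):
  0: $dbbddbb -> last char: b
  1: b$dbbddb -> last char: b
  2: bb$dbbdd -> last char: d
  3: bbddbb$d -> last char: d
  4: bddbb$db -> last char: b
  5: dbb$dbbd -> last char: d
  6: dbbddbb$ -> last char: $
  7: ddbb$dbb -> last char: b


BWT = bbddbd$b


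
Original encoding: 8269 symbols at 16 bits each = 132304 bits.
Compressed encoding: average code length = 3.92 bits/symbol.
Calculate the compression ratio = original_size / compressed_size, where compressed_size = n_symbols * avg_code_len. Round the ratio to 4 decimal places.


original_size = n_symbols * orig_bits = 8269 * 16 = 132304 bits
compressed_size = n_symbols * avg_code_len = 8269 * 3.92 = 32414.48 bits
ratio = original_size / compressed_size = 132304 / 32414.48 = 4.0816

Compression ratio = 4.0816


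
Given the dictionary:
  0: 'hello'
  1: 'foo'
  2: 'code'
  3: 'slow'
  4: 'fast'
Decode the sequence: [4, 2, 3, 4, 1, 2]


Look up each index in the dictionary:
  4 -> 'fast'
  2 -> 'code'
  3 -> 'slow'
  4 -> 'fast'
  1 -> 'foo'
  2 -> 'code'

Decoded: "fast code slow fast foo code"


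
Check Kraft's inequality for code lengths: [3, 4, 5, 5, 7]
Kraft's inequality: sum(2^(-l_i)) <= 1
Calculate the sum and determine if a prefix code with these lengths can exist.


Sum = 2^(-3) + 2^(-4) + 2^(-5) + 2^(-5) + 2^(-7)
    = 0.125 + 0.0625 + 0.03125 + 0.03125 + 0.0078125
    = 33/128 = 0.2578125
Since 0.2578125 <= 1, Kraft's inequality IS satisfied.
A prefix code with these lengths CAN exist.

Kraft sum = 0.2578125. Satisfied.


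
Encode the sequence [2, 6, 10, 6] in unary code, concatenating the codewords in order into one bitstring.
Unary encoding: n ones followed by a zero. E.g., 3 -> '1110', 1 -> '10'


Encode each number as n ones followed by a terminating 0:
  2 -> 110 (3 bits)
  6 -> 1111110 (7 bits)
  10 -> 11111111110 (11 bits)
  6 -> 1111110 (7 bits)
Total length = 3 + 7 + 11 + 7 = 28 bits.

Unary([2, 6, 10, 6]) = 1101111110111111111101111110 (28 bits)


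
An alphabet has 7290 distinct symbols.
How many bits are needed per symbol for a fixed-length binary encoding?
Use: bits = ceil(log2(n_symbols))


log2(7290) = 12.8317
Bracket: 2^12 = 4096 < 7290 <= 2^13 = 8192
So ceil(log2(7290)) = 13

bits = ceil(log2(7290)) = ceil(12.8317) = 13 bits


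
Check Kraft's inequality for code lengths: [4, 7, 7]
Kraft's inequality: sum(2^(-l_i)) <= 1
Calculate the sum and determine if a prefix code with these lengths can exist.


Sum = 2^(-4) + 2^(-7) + 2^(-7)
    = 0.0625 + 0.0078125 + 0.0078125
    = 10/128 = 0.078125
Since 0.078125 <= 1, Kraft's inequality IS satisfied.
A prefix code with these lengths CAN exist.

Kraft sum = 0.078125. Satisfied.


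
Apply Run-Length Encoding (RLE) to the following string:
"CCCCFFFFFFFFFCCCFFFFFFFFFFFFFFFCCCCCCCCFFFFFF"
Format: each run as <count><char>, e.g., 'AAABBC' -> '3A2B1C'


Scanning runs left to right:
  i=0: run of 'C' x 4 -> '4C'
  i=4: run of 'F' x 9 -> '9F'
  i=13: run of 'C' x 3 -> '3C'
  i=16: run of 'F' x 15 -> '15F'
  i=31: run of 'C' x 8 -> '8C'
  i=39: run of 'F' x 6 -> '6F'

RLE = 4C9F3C15F8C6F


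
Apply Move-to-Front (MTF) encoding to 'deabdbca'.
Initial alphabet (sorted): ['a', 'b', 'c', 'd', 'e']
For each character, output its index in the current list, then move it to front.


MTF encoding:
'd': index 3 in ['a', 'b', 'c', 'd', 'e'] -> ['d', 'a', 'b', 'c', 'e']
'e': index 4 in ['d', 'a', 'b', 'c', 'e'] -> ['e', 'd', 'a', 'b', 'c']
'a': index 2 in ['e', 'd', 'a', 'b', 'c'] -> ['a', 'e', 'd', 'b', 'c']
'b': index 3 in ['a', 'e', 'd', 'b', 'c'] -> ['b', 'a', 'e', 'd', 'c']
'd': index 3 in ['b', 'a', 'e', 'd', 'c'] -> ['d', 'b', 'a', 'e', 'c']
'b': index 1 in ['d', 'b', 'a', 'e', 'c'] -> ['b', 'd', 'a', 'e', 'c']
'c': index 4 in ['b', 'd', 'a', 'e', 'c'] -> ['c', 'b', 'd', 'a', 'e']
'a': index 3 in ['c', 'b', 'd', 'a', 'e'] -> ['a', 'c', 'b', 'd', 'e']


Output: [3, 4, 2, 3, 3, 1, 4, 3]


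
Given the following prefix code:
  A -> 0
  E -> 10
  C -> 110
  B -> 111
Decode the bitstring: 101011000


Decoding step by step:
Bits 10 -> E
Bits 10 -> E
Bits 110 -> C
Bits 0 -> A
Bits 0 -> A


Decoded message: EECAA


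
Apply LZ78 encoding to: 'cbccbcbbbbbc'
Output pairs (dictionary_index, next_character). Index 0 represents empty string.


LZ78 encoding steps:
Dictionary: {0: ''}
Step 1: w='' (idx 0), next='c' -> output (0, 'c'), add 'c' as idx 1
Step 2: w='' (idx 0), next='b' -> output (0, 'b'), add 'b' as idx 2
Step 3: w='c' (idx 1), next='c' -> output (1, 'c'), add 'cc' as idx 3
Step 4: w='b' (idx 2), next='c' -> output (2, 'c'), add 'bc' as idx 4
Step 5: w='b' (idx 2), next='b' -> output (2, 'b'), add 'bb' as idx 5
Step 6: w='bb' (idx 5), next='b' -> output (5, 'b'), add 'bbb' as idx 6
Step 7: w='c' (idx 1), end of input -> output (1, '')


Encoded: [(0, 'c'), (0, 'b'), (1, 'c'), (2, 'c'), (2, 'b'), (5, 'b'), (1, '')]


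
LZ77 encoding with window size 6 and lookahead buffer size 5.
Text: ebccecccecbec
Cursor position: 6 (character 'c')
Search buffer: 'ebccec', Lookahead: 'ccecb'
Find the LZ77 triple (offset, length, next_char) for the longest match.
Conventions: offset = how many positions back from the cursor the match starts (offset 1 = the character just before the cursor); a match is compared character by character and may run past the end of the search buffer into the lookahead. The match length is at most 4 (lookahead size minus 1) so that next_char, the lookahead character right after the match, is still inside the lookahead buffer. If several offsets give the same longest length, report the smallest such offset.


Try each offset into the search buffer:
  offset=1 (pos 5, char 'c'): match length 2
  offset=2 (pos 4, char 'e'): match length 0
  offset=3 (pos 3, char 'c'): match length 1
  offset=4 (pos 2, char 'c'): match length 4
  offset=5 (pos 1, char 'b'): match length 0
  offset=6 (pos 0, char 'e'): match length 0
Longest match has length 4 at offset 4.
next_char = character at position 6 + 4 = 10 -> 'b'

Best match: offset=4, length=4 (matching 'ccec' starting at position 2)
LZ77 triple: (4, 4, 'b')


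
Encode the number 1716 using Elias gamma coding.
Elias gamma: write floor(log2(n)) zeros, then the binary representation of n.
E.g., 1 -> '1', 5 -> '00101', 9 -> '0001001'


num_bits = floor(log2(1716)) + 1 = 11
leading_zeros = num_bits - 1 = 10
binary(1716) = 11010110100

Elias gamma(1716) = '0000000000' + '11010110100' = 000000000011010110100 (21 bits)


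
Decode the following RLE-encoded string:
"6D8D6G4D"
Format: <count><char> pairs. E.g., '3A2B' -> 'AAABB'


Expanding each <count><char> pair:
  6D -> 'DDDDDD'
  8D -> 'DDDDDDDD'
  6G -> 'GGGGGG'
  4D -> 'DDDD'

Decoded = DDDDDDDDDDDDDDGGGGGGDDDD


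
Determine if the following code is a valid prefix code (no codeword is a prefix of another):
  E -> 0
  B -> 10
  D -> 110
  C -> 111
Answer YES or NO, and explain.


Checking each pair (does one codeword prefix another?):
  E='0' vs B='10': no prefix
  E='0' vs D='110': no prefix
  E='0' vs C='111': no prefix
  B='10' vs E='0': no prefix
  B='10' vs D='110': no prefix
  B='10' vs C='111': no prefix
  D='110' vs E='0': no prefix
  D='110' vs B='10': no prefix
  D='110' vs C='111': no prefix
  C='111' vs E='0': no prefix
  C='111' vs B='10': no prefix
  C='111' vs D='110': no prefix
No violation found over all pairs.

YES -- this is a valid prefix code. No codeword is a prefix of any other codeword.


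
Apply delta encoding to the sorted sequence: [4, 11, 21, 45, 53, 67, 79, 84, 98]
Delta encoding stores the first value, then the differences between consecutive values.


First value: 4
Deltas:
  11 - 4 = 7
  21 - 11 = 10
  45 - 21 = 24
  53 - 45 = 8
  67 - 53 = 14
  79 - 67 = 12
  84 - 79 = 5
  98 - 84 = 14


Delta encoded: [4, 7, 10, 24, 8, 14, 12, 5, 14]


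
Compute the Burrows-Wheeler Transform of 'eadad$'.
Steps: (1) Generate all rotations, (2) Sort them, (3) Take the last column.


Rotations (sorted):
  0: $eadad -> last char: d
  1: ad$ead -> last char: d
  2: adad$e -> last char: e
  3: d$eada -> last char: a
  4: dad$ea -> last char: a
  5: eadad$ -> last char: $


BWT = ddeaa$


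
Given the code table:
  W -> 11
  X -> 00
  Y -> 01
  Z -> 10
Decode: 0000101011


Decoding:
00 -> X
00 -> X
10 -> Z
10 -> Z
11 -> W


Result: XXZZW


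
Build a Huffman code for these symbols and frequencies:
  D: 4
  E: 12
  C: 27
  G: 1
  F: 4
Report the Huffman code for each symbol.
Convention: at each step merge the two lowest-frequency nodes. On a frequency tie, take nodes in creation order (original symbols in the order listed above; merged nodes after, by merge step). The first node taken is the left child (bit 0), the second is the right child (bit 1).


Huffman tree construction:
Step 1: Merge G(1) + D(4) = 5
Step 2: Merge F(4) + (G+D)(5) = 9
Step 3: Merge (F+(G+D))(9) + E(12) = 21
Step 4: Merge ((F+(G+D))+E)(21) + C(27) = 48
Read each symbol's code off the tree from the root (left child = 0, right child = 1).

Codes:
  D: 0011 (length 4)
  E: 01 (length 2)
  C: 1 (length 1)
  G: 0010 (length 4)
  F: 000 (length 3)
Average code length: 83/48 = 1.7292 bits/symbol


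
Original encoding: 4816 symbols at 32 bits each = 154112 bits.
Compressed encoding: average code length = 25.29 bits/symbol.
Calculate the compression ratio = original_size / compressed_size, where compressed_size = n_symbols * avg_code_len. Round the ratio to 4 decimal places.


original_size = n_symbols * orig_bits = 4816 * 32 = 154112 bits
compressed_size = n_symbols * avg_code_len = 4816 * 25.29 = 121796.64 bits
ratio = original_size / compressed_size = 154112 / 121796.64 = 1.2653

Compression ratio = 1.2653


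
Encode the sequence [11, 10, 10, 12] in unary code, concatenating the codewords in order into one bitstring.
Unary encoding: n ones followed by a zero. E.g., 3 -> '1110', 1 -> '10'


Encode each number as n ones followed by a terminating 0:
  11 -> 111111111110 (12 bits)
  10 -> 11111111110 (11 bits)
  10 -> 11111111110 (11 bits)
  12 -> 1111111111110 (13 bits)
Total length = 12 + 11 + 11 + 13 = 47 bits.

Unary([11, 10, 10, 12]) = 11111111111011111111110111111111101111111111110 (47 bits)


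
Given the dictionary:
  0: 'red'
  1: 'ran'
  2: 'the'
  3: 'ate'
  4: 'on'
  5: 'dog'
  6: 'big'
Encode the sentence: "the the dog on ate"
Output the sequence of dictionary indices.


Look up each word in the dictionary:
  'the' -> 2
  'the' -> 2
  'dog' -> 5
  'on' -> 4
  'ate' -> 3

Encoded: [2, 2, 5, 4, 3]


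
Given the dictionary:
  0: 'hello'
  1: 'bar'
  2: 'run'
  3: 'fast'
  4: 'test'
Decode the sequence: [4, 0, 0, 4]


Look up each index in the dictionary:
  4 -> 'test'
  0 -> 'hello'
  0 -> 'hello'
  4 -> 'test'

Decoded: "test hello hello test"


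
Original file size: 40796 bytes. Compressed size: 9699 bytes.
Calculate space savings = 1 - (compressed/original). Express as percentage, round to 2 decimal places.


ratio = compressed/original = 9699/40796 = 0.237744
savings = 1 - ratio = 1 - 0.237744 = 0.762256
as a percentage: 0.762256 * 100 = 76.23%

Space savings = 1 - 9699/40796 = 76.23%


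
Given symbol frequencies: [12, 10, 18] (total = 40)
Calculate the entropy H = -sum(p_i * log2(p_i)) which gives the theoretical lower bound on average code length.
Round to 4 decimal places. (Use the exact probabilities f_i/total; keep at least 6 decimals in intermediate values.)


Per-symbol terms -p_i * log2(p_i) with p_i = f_i/40:
  p = 12/40 = 0.300000: log2(p) = -1.736966, -p*log2(p) = 0.521090
  p = 10/40 = 0.250000: log2(p) = -2.000000, -p*log2(p) = 0.500000
  p = 18/40 = 0.450000: log2(p) = -1.152003, -p*log2(p) = 0.518401
H = 0.521090 + 0.500000 + 0.518401 = 1.539491

H = 1.5395 bits/symbol


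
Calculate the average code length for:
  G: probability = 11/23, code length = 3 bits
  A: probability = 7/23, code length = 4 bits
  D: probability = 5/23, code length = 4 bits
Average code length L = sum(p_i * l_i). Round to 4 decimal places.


Weighted contributions p_i * l_i:
  G: (11/23) * 3 = 33/23
  A: (7/23) * 4 = 28/23
  D: (5/23) * 4 = 20/23
Sum = (33 + 28 + 20)/23 = 81/23

L = 81/23 = 3.5217 bits/symbol


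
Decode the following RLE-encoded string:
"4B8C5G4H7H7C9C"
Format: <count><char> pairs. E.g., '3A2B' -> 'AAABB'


Expanding each <count><char> pair:
  4B -> 'BBBB'
  8C -> 'CCCCCCCC'
  5G -> 'GGGGG'
  4H -> 'HHHH'
  7H -> 'HHHHHHH'
  7C -> 'CCCCCCC'
  9C -> 'CCCCCCCCC'

Decoded = BBBBCCCCCCCCGGGGGHHHHHHHHHHHCCCCCCCCCCCCCCCC


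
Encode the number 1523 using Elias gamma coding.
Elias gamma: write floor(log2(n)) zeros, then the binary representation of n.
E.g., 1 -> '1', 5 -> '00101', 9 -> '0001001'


num_bits = floor(log2(1523)) + 1 = 11
leading_zeros = num_bits - 1 = 10
binary(1523) = 10111110011

Elias gamma(1523) = '0000000000' + '10111110011' = 000000000010111110011 (21 bits)


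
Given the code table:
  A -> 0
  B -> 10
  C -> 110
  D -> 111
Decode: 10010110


Decoding:
10 -> B
0 -> A
10 -> B
110 -> C


Result: BABC


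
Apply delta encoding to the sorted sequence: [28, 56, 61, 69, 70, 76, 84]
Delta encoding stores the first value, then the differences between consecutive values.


First value: 28
Deltas:
  56 - 28 = 28
  61 - 56 = 5
  69 - 61 = 8
  70 - 69 = 1
  76 - 70 = 6
  84 - 76 = 8


Delta encoded: [28, 28, 5, 8, 1, 6, 8]


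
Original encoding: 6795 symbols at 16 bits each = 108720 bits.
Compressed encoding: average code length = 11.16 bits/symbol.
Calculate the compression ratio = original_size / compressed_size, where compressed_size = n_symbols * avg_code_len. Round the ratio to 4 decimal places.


original_size = n_symbols * orig_bits = 6795 * 16 = 108720 bits
compressed_size = n_symbols * avg_code_len = 6795 * 11.16 = 75832.2 bits
ratio = original_size / compressed_size = 108720 / 75832.2 = 1.4337

Compression ratio = 1.4337


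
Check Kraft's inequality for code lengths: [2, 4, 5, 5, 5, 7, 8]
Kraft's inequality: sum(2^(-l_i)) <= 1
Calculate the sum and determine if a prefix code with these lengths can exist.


Sum = 2^(-2) + 2^(-4) + 2^(-5) + 2^(-5) + 2^(-5) + 2^(-7) + 2^(-8)
    = 0.25 + 0.0625 + 0.03125 + 0.03125 + 0.03125 + 0.0078125 + 0.00390625
    = 107/256 = 0.41796875
Since 0.41796875 <= 1, Kraft's inequality IS satisfied.
A prefix code with these lengths CAN exist.

Kraft sum = 0.41796875. Satisfied.


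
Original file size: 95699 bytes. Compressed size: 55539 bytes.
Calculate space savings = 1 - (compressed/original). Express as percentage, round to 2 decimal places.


ratio = compressed/original = 55539/95699 = 0.580351
savings = 1 - ratio = 1 - 0.580351 = 0.419649
as a percentage: 0.419649 * 100 = 41.96%

Space savings = 1 - 55539/95699 = 41.96%


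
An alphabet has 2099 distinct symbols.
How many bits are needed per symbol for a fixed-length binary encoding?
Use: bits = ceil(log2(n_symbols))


log2(2099) = 11.0355
Bracket: 2^11 = 2048 < 2099 <= 2^12 = 4096
So ceil(log2(2099)) = 12

bits = ceil(log2(2099)) = ceil(11.0355) = 12 bits


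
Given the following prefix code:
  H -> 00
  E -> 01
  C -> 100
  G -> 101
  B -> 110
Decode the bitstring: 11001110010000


Decoding step by step:
Bits 110 -> B
Bits 01 -> E
Bits 110 -> B
Bits 01 -> E
Bits 00 -> H
Bits 00 -> H


Decoded message: BEBEHH


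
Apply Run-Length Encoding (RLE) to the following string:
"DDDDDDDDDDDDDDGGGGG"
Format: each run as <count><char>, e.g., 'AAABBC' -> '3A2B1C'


Scanning runs left to right:
  i=0: run of 'D' x 14 -> '14D'
  i=14: run of 'G' x 5 -> '5G'

RLE = 14D5G


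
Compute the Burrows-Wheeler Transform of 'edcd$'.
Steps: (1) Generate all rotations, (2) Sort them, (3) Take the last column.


Rotations (sorted):
  0: $edcd -> last char: d
  1: cd$ed -> last char: d
  2: d$edc -> last char: c
  3: dcd$e -> last char: e
  4: edcd$ -> last char: $


BWT = ddce$


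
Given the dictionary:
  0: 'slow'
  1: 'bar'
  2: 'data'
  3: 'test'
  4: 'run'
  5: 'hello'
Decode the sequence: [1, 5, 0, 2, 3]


Look up each index in the dictionary:
  1 -> 'bar'
  5 -> 'hello'
  0 -> 'slow'
  2 -> 'data'
  3 -> 'test'

Decoded: "bar hello slow data test"


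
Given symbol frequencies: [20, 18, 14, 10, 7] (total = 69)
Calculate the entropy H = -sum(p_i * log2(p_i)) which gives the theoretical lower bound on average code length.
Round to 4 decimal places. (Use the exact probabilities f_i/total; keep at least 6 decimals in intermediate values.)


Per-symbol terms -p_i * log2(p_i) with p_i = f_i/69:
  p = 20/69 = 0.289855: log2(p) = -1.786596, -p*log2(p) = 0.517854
  p = 18/69 = 0.260870: log2(p) = -1.938599, -p*log2(p) = 0.505722
  p = 14/69 = 0.202899: log2(p) = -2.301170, -p*log2(p) = 0.466904
  p = 10/69 = 0.144928: log2(p) = -2.786596, -p*log2(p) = 0.403855
  p = 7/69 = 0.101449: log2(p) = -3.301170, -p*log2(p) = 0.334901
H = 0.517854 + 0.505722 + 0.466904 + 0.403855 + 0.334901 = 2.229236

H = 2.2292 bits/symbol


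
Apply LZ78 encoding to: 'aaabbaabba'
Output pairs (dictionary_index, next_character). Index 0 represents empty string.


LZ78 encoding steps:
Dictionary: {0: ''}
Step 1: w='' (idx 0), next='a' -> output (0, 'a'), add 'a' as idx 1
Step 2: w='a' (idx 1), next='a' -> output (1, 'a'), add 'aa' as idx 2
Step 3: w='' (idx 0), next='b' -> output (0, 'b'), add 'b' as idx 3
Step 4: w='b' (idx 3), next='a' -> output (3, 'a'), add 'ba' as idx 4
Step 5: w='a' (idx 1), next='b' -> output (1, 'b'), add 'ab' as idx 5
Step 6: w='ba' (idx 4), end of input -> output (4, '')


Encoded: [(0, 'a'), (1, 'a'), (0, 'b'), (3, 'a'), (1, 'b'), (4, '')]
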